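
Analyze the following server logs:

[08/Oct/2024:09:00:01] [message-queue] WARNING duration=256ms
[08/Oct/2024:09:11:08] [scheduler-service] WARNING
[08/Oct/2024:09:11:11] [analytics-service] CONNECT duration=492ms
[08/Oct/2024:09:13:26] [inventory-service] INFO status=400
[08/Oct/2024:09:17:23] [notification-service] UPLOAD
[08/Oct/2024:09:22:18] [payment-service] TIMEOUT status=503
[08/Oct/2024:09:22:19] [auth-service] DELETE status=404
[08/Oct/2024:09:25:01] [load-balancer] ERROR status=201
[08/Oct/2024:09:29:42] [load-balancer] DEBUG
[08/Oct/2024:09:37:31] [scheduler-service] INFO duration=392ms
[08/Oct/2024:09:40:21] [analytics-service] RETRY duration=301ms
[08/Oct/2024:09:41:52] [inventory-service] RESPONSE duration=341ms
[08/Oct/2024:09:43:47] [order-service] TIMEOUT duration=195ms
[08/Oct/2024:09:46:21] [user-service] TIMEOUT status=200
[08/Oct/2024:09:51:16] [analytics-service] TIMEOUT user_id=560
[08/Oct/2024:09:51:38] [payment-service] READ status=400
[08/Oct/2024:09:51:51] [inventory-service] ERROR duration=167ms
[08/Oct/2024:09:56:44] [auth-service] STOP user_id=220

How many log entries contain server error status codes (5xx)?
1

To find matching entries:

1. Pattern to match: server error status codes (5xx)
2. Scan each log entry for the pattern
3. Count matches: 1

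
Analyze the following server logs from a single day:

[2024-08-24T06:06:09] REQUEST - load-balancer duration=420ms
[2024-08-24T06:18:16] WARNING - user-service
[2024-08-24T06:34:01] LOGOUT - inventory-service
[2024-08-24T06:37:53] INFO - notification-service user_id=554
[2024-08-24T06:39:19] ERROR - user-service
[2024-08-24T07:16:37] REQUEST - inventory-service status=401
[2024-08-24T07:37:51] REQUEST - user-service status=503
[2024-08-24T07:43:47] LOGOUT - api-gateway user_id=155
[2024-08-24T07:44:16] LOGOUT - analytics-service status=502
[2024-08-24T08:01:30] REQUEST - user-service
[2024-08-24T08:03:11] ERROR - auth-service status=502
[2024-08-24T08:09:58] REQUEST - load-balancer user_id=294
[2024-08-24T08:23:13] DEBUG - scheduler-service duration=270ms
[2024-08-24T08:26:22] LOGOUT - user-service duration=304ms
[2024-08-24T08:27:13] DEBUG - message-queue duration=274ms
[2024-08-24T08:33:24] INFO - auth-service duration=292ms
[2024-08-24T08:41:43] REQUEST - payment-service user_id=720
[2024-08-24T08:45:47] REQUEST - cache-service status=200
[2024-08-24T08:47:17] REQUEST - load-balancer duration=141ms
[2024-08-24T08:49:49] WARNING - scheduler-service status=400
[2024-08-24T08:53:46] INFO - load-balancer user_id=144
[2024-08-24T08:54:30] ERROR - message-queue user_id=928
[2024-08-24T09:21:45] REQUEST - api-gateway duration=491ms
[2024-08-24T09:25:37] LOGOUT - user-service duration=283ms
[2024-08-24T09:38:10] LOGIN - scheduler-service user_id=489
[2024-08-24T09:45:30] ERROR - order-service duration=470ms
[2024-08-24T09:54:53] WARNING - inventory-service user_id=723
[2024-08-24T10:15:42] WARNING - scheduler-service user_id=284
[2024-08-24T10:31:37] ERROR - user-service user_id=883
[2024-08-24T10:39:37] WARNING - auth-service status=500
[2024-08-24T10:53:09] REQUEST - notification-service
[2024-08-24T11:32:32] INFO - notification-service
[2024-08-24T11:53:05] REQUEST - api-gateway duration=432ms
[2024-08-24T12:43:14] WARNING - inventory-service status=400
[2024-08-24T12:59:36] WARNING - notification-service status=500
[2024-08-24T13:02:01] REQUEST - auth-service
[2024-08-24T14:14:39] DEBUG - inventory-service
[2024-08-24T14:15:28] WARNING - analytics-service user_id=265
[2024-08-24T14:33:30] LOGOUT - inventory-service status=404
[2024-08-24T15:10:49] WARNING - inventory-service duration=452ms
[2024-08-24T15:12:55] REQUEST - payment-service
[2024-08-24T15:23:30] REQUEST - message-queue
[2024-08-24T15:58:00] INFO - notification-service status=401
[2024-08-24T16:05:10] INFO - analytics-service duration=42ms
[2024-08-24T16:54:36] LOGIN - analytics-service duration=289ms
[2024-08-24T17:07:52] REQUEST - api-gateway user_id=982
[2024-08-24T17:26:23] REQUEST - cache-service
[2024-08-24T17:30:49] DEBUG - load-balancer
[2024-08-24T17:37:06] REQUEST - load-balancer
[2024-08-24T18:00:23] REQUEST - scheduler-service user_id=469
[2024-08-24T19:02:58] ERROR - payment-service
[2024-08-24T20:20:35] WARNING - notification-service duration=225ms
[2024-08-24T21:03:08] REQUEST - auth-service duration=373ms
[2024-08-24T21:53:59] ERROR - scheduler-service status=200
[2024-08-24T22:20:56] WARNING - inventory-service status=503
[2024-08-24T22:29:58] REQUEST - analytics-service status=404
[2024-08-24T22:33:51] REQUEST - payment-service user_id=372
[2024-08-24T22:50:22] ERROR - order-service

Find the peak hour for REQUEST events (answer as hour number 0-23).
8

To find the peak hour:

1. Group all REQUEST events by hour
2. Count events in each hour
3. Find hour with maximum count
4. Peak hour: 8 (with 5 events)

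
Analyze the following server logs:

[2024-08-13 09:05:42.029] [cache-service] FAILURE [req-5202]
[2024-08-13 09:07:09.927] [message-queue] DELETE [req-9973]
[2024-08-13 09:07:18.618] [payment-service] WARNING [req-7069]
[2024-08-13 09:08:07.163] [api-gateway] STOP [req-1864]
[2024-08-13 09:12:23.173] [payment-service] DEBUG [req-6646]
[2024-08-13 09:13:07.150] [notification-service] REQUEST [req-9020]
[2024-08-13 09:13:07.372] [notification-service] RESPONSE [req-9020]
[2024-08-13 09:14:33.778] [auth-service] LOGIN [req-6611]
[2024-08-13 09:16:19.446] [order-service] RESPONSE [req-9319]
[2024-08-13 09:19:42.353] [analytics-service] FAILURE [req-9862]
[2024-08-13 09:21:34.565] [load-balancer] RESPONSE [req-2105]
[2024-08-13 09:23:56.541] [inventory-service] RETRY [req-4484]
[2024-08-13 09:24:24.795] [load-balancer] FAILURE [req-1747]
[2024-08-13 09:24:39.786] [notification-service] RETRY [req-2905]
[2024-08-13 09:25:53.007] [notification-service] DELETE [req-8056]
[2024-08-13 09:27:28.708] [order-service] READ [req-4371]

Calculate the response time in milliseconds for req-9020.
222

To calculate latency:

1. Find REQUEST with id req-9020: 2024-08-13 09:13:07.150
2. Find RESPONSE with id req-9020: 2024-08-13 09:13:07.372
3. Latency: 2024-08-13 09:13:07.372 - 2024-08-13 09:13:07.150 = 222ms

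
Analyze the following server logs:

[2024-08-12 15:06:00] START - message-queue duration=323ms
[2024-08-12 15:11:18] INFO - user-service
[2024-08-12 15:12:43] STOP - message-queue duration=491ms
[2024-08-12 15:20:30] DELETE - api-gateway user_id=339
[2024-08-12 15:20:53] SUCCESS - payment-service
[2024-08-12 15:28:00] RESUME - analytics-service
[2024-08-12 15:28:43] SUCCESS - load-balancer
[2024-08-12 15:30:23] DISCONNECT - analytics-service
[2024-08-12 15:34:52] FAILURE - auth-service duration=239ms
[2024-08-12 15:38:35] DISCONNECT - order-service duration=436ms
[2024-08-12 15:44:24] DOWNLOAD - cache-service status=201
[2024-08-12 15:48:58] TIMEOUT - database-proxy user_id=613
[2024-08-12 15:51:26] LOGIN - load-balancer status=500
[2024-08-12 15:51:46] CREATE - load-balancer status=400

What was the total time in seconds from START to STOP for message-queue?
403

To calculate state duration:

1. Find START event for message-queue: 2024-08-12 15:06:00
2. Find STOP event for message-queue: 2024-08-12 15:12:43
3. Calculate duration: 2024-08-12 15:12:43 - 2024-08-12 15:06:00 = 403 seconds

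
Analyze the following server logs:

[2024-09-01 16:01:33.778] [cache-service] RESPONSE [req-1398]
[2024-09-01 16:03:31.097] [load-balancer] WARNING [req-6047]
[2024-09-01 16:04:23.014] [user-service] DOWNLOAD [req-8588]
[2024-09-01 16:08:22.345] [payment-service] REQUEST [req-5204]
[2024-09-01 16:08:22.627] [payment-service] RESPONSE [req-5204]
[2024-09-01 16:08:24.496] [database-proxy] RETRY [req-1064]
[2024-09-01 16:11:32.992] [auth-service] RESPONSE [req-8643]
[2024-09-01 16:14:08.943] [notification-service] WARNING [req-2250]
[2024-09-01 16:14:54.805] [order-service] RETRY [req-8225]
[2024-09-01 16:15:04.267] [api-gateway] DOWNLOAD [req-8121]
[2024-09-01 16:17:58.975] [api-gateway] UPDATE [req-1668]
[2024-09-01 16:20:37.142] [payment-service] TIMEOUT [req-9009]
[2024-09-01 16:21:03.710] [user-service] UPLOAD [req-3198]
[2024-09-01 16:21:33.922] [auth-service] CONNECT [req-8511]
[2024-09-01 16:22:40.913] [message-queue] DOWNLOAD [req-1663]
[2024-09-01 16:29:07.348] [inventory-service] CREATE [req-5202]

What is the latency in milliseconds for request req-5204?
282

To calculate latency:

1. Find REQUEST with id req-5204: 2024-09-01 16:08:22.345
2. Find RESPONSE with id req-5204: 2024-09-01 16:08:22.627
3. Latency: 2024-09-01 16:08:22.627 - 2024-09-01 16:08:22.345 = 282ms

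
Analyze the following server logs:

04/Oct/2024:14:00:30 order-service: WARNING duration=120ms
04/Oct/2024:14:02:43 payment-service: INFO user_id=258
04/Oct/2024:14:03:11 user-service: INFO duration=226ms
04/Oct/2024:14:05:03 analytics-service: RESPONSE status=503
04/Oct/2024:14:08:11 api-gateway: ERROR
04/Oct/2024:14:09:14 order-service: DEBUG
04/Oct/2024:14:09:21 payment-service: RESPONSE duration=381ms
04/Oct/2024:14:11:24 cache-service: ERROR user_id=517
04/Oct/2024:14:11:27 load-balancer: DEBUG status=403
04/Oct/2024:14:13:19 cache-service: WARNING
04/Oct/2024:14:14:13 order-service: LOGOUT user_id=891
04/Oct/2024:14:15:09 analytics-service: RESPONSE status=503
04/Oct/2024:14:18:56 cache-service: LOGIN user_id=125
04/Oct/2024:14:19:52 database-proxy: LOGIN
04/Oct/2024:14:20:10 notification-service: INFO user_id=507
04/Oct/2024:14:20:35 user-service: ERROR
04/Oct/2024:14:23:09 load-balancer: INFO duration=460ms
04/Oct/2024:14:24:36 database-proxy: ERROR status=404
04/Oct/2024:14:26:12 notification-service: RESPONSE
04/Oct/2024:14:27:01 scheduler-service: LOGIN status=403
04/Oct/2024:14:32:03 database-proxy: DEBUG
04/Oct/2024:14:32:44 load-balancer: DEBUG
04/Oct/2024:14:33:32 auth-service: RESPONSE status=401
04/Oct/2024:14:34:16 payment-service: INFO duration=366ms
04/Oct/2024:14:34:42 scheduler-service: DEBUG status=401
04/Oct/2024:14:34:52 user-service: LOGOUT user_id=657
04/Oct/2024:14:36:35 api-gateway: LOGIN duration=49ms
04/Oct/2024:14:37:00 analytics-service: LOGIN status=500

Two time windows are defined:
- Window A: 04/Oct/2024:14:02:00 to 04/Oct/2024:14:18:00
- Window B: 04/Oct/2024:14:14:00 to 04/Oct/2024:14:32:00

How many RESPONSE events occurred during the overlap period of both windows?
1

To find overlap events:

1. Window A: 04/Oct/2024:14:02:00 to 04/Oct/2024:14:18:00
2. Window B: 04/Oct/2024:14:14:00 to 04/Oct/2024:14:32:00
3. Overlap period: 04/Oct/2024:14:14:00 to 04/Oct/2024:14:18:00
4. Count RESPONSE events in overlap: 1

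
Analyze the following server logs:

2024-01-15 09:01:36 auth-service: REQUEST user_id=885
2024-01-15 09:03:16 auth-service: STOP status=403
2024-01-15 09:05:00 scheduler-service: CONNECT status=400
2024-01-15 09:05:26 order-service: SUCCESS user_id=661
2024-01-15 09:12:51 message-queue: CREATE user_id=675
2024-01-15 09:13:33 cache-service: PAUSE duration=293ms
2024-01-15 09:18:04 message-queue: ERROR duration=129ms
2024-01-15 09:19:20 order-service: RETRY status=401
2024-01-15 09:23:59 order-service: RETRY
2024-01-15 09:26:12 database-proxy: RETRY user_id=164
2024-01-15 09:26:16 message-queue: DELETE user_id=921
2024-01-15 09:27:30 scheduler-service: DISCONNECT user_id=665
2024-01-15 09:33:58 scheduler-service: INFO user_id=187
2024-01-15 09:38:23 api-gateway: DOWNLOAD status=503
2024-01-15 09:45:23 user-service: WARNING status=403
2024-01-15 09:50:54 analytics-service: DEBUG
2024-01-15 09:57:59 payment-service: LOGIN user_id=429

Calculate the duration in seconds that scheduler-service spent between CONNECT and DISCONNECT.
1350

To calculate state duration:

1. Find CONNECT event for scheduler-service: 2024-01-15 09:05:00
2. Find DISCONNECT event for scheduler-service: 2024-01-15 09:27:30
3. Calculate duration: 2024-01-15 09:27:30 - 2024-01-15 09:05:00 = 1350 seconds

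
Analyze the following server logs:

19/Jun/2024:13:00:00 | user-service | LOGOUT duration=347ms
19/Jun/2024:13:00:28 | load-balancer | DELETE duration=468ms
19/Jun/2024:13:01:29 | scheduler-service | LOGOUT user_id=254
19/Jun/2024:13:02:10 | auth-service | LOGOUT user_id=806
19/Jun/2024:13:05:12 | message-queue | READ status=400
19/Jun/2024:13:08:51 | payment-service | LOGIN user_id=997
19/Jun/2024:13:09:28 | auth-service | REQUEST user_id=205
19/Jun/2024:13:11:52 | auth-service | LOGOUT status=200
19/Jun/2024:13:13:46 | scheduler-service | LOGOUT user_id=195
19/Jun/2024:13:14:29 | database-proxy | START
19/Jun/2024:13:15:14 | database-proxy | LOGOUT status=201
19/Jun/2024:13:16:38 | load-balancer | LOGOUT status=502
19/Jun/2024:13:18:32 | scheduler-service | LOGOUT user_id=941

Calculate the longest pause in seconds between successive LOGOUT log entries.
582

To find the longest gap:

1. Extract all LOGOUT events in chronological order
2. Calculate time differences between consecutive events
3. Find the maximum difference
4. Longest gap: 582 seconds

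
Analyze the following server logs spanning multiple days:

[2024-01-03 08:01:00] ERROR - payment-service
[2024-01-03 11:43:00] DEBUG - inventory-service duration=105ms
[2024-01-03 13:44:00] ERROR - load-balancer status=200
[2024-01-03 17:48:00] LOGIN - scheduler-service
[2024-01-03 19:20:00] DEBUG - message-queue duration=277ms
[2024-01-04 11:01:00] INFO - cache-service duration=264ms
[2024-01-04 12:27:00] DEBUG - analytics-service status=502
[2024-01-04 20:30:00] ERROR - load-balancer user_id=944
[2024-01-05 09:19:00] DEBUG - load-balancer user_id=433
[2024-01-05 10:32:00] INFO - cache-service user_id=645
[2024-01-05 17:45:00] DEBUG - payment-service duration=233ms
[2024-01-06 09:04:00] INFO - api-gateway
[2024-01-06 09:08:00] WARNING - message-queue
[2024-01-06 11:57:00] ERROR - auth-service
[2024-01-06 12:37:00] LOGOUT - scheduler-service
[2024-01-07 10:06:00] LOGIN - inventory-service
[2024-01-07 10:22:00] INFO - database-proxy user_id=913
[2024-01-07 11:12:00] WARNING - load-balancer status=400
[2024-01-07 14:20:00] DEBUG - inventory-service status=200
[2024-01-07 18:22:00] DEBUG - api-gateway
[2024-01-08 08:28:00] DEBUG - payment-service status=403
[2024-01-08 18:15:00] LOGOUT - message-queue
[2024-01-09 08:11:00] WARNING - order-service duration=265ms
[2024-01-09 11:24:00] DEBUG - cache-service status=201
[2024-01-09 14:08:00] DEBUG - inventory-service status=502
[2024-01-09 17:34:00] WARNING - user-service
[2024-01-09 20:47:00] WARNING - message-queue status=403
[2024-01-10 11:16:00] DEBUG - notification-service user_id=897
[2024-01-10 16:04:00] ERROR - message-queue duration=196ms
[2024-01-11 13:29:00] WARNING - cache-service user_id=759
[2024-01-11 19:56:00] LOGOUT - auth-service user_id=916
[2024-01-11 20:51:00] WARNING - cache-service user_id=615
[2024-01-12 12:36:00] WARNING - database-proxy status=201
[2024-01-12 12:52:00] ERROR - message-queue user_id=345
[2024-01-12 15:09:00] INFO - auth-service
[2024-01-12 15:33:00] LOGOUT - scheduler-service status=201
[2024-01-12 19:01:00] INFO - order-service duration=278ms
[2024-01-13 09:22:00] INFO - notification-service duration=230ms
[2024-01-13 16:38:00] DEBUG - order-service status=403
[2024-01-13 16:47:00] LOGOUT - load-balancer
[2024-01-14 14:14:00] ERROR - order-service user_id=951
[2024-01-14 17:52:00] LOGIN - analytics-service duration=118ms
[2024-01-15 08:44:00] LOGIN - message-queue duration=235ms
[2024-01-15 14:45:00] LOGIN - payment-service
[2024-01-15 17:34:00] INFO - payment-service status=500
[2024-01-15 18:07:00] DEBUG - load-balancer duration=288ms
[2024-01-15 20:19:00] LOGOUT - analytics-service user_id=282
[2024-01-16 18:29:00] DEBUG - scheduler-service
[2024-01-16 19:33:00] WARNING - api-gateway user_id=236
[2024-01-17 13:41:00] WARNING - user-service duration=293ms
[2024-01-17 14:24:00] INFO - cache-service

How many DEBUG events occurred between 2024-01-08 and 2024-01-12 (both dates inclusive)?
4

To filter by date range:

1. Date range: 2024-01-08 through 2024-01-12, both dates inclusive
2. Filter for DEBUG events whose date falls in this range
3. Count matching events: 4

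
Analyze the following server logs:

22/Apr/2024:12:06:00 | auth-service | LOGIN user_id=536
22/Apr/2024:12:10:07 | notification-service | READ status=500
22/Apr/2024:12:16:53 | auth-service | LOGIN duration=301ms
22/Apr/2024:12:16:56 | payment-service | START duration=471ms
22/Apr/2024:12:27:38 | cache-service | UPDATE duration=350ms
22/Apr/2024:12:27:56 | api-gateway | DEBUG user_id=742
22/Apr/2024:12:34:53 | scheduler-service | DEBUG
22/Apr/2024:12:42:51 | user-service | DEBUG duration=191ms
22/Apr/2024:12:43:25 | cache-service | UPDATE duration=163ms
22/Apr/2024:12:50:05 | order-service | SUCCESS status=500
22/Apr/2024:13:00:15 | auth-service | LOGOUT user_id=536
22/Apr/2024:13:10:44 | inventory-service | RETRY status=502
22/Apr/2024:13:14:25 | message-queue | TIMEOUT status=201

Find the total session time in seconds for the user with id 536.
3255

To calculate session duration:

1. Find LOGIN event for user_id=536: 22/Apr/2024:12:06:00
2. Find LOGOUT event for user_id=536: 22/Apr/2024:13:00:15
3. Session duration: 22/Apr/2024:13:00:15 - 22/Apr/2024:12:06:00 = 3255 seconds (54 minutes)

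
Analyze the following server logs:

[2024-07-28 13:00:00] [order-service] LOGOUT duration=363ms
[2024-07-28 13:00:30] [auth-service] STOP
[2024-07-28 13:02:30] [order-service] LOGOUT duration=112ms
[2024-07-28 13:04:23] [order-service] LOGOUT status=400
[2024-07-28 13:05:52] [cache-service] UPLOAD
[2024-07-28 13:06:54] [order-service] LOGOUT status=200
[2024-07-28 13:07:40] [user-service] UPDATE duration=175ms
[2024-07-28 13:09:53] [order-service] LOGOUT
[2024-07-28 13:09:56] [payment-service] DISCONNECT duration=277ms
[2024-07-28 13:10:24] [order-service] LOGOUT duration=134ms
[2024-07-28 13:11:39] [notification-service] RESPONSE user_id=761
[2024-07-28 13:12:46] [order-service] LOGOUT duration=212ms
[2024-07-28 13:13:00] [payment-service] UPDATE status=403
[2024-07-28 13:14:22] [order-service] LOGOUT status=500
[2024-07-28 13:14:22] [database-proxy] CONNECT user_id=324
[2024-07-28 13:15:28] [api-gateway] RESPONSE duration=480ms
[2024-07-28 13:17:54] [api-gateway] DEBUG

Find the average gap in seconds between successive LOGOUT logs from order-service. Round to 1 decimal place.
123.1

To calculate average interval:

1. Find all LOGOUT events for order-service in order
2. Calculate time gaps between consecutive events
3. Compute mean of gaps: 862 / 7 = 123.1 seconds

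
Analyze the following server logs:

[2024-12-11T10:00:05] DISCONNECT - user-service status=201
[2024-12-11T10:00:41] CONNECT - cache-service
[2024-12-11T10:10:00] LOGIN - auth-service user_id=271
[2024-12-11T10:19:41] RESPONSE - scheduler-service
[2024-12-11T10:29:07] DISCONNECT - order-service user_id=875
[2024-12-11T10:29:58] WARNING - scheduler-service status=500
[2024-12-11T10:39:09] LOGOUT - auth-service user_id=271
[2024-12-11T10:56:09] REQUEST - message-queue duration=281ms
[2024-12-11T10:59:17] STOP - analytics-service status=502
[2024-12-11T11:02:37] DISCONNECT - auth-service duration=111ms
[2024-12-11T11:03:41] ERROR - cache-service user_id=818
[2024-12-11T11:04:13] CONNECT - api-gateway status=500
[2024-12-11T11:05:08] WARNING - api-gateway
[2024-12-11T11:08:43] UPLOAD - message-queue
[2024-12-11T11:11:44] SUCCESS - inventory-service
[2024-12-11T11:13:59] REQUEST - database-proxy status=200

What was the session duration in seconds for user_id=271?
1749

To calculate session duration:

1. Find LOGIN event for user_id=271: 2024-12-11T10:10:00
2. Find LOGOUT event for user_id=271: 2024-12-11T10:39:09
3. Session duration: 2024-12-11T10:39:09 - 2024-12-11T10:10:00 = 1749 seconds (29 minutes)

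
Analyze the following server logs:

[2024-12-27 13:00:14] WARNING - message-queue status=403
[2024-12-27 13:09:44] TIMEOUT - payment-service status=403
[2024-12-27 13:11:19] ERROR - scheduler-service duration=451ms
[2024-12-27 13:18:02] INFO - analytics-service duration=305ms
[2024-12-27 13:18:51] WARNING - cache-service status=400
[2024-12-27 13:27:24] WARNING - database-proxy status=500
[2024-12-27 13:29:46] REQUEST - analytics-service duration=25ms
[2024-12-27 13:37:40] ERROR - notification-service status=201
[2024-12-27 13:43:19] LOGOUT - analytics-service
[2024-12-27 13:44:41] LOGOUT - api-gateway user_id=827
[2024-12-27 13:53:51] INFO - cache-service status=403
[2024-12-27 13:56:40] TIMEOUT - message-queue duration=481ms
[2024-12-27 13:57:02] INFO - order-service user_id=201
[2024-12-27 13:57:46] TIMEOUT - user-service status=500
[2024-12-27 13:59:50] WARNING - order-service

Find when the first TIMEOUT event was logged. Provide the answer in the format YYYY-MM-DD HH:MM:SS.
2024-12-27 13:09:44

To find the first event:

1. Filter for all TIMEOUT events
2. Sort by timestamp
3. Select the first one
4. Timestamp: 2024-12-27 13:09:44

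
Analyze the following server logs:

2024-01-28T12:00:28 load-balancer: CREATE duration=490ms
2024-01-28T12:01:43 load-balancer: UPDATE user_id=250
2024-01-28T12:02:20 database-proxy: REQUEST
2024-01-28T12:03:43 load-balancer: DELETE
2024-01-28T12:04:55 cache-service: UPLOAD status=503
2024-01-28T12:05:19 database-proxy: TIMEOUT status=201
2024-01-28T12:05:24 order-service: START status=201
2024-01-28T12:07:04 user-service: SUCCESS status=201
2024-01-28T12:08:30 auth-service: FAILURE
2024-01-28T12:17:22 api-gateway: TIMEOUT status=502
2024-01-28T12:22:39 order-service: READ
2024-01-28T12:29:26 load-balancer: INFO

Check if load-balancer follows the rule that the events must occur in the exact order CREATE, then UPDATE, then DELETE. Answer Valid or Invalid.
Valid

To validate ordering:

1. Required order: CREATE → UPDATE → DELETE
2. Rule: the events must occur in the exact order CREATE, then UPDATE, then DELETE
3. Check actual order of events for load-balancer
4. Result: Valid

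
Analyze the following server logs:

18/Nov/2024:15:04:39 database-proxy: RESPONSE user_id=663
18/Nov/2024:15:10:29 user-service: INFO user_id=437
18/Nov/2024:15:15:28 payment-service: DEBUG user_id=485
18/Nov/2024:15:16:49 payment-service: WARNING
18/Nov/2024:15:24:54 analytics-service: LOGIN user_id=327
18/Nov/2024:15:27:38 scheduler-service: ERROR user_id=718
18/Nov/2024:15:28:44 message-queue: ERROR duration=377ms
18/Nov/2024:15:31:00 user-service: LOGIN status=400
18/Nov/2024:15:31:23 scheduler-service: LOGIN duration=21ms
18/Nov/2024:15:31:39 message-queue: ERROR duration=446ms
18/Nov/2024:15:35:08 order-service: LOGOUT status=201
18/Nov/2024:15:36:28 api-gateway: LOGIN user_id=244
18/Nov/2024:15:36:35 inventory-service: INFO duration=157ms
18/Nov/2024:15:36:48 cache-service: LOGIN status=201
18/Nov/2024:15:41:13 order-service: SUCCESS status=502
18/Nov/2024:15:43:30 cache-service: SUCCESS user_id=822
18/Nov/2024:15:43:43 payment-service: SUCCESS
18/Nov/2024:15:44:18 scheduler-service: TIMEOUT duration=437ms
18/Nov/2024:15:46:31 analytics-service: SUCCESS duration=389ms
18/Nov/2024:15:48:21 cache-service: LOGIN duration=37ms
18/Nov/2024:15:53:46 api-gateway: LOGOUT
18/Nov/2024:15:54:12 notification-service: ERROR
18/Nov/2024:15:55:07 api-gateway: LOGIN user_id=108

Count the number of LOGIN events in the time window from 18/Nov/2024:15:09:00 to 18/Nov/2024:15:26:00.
1

To count events in the time window:

1. Window boundaries: 18/Nov/2024:15:09:00 to 18/Nov/2024:15:26:00
2. Filter for LOGIN events within this window
3. Count matching events: 1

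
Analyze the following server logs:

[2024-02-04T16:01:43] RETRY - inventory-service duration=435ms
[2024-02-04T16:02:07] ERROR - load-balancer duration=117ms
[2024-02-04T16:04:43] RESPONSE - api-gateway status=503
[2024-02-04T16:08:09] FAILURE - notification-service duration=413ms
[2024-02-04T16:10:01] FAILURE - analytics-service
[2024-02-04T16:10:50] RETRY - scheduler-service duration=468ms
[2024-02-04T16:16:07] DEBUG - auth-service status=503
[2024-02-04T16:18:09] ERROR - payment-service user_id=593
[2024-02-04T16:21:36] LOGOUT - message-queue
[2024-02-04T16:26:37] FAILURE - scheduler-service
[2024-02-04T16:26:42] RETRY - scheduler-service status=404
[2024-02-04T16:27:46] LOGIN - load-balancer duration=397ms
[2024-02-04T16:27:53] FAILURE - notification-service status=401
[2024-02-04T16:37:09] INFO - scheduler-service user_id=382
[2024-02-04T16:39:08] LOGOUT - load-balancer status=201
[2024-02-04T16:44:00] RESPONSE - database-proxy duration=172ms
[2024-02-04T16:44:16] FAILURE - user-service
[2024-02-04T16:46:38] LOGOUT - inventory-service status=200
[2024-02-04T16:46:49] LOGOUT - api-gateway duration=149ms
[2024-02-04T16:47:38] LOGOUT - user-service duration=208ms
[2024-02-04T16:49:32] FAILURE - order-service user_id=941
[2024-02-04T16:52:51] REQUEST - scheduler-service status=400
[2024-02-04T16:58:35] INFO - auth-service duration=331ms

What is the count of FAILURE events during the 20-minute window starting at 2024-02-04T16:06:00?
2

To count events in the time window:

1. Window boundaries: 2024-02-04T16:06:00 to 2024-02-04T16:26:00
2. Filter for FAILURE events within this window
3. Count matching events: 2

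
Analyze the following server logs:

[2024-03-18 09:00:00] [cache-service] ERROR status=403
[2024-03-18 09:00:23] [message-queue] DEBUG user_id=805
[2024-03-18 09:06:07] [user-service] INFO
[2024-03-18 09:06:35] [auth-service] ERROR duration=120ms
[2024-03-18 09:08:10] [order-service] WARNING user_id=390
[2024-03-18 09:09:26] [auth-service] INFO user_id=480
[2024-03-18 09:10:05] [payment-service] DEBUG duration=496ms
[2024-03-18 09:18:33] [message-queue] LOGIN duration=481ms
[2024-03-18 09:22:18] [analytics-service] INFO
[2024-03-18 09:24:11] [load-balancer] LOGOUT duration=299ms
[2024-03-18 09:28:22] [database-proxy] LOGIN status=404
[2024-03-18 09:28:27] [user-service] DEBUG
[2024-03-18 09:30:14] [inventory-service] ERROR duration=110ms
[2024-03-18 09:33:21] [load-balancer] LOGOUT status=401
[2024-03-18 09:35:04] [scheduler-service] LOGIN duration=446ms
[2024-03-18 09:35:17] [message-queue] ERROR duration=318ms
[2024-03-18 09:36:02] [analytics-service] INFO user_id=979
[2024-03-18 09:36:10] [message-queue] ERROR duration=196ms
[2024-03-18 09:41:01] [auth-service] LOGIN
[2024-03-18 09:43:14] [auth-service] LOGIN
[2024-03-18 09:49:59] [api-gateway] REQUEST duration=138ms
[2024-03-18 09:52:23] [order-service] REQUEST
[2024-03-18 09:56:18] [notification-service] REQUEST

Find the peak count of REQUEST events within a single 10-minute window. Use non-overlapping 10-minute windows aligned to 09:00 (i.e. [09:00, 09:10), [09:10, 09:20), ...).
2

To find the burst window:

1. Divide the log period into non-overlapping 10-minute windows starting at 09:00
2. Count REQUEST events in each window
3. Find the window with maximum count
4. Maximum events in a window: 2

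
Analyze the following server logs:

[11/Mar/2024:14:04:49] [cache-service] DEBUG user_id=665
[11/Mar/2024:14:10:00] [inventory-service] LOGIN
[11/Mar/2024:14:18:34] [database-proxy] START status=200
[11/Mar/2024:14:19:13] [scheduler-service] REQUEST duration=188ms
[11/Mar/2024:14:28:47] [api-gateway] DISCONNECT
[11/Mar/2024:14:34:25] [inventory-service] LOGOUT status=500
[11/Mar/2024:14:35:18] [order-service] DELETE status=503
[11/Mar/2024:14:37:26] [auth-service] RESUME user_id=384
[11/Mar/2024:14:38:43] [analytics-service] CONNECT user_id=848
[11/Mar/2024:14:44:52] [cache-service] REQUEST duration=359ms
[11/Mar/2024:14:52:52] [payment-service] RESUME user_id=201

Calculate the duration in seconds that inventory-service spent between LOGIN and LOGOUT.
1465

To calculate state duration:

1. Find LOGIN event for inventory-service: 11/Mar/2024:14:10:00
2. Find LOGOUT event for inventory-service: 11/Mar/2024:14:34:25
3. Calculate duration: 11/Mar/2024:14:34:25 - 11/Mar/2024:14:10:00 = 1465 seconds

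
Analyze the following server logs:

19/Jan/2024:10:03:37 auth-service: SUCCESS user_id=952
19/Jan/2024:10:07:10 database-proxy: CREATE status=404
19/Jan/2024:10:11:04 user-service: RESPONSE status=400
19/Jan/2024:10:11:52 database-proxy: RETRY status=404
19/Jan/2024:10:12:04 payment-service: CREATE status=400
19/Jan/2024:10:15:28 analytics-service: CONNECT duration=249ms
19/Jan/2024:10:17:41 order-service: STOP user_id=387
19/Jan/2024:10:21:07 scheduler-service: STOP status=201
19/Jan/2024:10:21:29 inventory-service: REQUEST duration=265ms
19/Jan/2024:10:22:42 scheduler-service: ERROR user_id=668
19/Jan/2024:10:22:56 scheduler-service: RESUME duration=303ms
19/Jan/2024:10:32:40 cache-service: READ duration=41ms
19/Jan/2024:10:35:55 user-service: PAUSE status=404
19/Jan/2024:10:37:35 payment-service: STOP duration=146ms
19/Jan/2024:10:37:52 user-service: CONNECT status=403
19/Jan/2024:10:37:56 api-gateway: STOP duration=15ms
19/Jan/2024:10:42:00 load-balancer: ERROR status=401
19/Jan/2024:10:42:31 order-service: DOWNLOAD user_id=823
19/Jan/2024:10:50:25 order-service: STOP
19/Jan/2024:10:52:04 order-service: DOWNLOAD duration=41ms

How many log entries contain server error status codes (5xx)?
0

To find matching entries:

1. Pattern to match: server error status codes (5xx)
2. Scan each log entry for the pattern
3. Count matches: 0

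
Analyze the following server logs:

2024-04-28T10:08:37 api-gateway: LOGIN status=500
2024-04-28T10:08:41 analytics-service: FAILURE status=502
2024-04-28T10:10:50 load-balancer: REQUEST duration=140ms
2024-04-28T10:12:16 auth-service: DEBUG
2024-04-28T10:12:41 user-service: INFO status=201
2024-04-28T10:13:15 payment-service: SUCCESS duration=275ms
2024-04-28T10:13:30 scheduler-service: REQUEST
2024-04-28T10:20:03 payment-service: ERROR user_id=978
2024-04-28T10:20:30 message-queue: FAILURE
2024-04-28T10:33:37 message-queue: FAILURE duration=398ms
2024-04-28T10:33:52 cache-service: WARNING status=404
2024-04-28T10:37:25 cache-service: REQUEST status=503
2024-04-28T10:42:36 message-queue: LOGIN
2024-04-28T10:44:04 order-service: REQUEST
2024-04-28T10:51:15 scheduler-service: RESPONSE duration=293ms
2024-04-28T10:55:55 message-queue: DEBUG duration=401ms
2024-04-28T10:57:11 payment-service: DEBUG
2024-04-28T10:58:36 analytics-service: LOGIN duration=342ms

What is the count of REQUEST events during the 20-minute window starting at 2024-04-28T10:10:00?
2

To count events in the time window:

1. Window boundaries: 2024-04-28T10:10:00 to 2024-04-28T10:30:00
2. Filter for REQUEST events within this window
3. Count matching events: 2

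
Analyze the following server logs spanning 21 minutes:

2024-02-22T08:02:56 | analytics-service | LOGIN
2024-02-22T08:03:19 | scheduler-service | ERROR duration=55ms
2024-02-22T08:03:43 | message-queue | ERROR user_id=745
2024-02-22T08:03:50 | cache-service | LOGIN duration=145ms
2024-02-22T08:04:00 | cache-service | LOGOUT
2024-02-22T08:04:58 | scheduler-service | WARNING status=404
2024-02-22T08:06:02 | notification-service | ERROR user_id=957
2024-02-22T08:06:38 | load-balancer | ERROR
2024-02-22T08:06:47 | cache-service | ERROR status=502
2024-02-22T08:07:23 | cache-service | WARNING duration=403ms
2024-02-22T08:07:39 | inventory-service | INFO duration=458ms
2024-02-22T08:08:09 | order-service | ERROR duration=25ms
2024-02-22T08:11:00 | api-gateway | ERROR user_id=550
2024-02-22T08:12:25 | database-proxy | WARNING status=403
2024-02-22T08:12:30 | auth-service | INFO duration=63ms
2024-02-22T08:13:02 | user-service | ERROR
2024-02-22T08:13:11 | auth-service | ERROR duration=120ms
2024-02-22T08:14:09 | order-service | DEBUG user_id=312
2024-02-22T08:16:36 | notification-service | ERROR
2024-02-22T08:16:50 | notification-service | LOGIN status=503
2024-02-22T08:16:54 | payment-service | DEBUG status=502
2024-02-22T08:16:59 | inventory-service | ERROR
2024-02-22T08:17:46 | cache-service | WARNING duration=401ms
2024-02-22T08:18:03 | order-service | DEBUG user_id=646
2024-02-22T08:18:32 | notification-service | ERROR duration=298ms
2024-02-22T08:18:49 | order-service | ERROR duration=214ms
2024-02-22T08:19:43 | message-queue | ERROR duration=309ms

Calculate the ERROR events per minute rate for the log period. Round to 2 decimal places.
0.67

To calculate the rate:

1. Count total ERROR events: 14
2. Total time period: 21 minutes
3. Rate = 14 / 21 = 0.67 events per minute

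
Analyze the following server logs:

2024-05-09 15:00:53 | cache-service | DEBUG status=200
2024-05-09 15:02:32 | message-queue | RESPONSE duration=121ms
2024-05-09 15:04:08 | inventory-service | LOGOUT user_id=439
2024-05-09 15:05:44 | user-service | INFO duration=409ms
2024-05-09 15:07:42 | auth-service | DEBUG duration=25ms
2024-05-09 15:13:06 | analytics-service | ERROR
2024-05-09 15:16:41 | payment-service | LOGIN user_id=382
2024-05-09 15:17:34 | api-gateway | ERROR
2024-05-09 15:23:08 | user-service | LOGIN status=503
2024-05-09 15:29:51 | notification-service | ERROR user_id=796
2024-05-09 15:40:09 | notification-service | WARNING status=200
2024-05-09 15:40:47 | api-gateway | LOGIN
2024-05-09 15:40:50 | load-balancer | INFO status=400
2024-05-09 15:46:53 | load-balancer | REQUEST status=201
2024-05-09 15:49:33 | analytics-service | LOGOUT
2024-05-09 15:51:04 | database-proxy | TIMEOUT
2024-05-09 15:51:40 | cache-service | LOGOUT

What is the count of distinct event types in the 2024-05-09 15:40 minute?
3

To count unique event types:

1. Filter events in the minute starting at 2024-05-09 15:40
2. Extract event types from matching entries
3. Count unique types: 3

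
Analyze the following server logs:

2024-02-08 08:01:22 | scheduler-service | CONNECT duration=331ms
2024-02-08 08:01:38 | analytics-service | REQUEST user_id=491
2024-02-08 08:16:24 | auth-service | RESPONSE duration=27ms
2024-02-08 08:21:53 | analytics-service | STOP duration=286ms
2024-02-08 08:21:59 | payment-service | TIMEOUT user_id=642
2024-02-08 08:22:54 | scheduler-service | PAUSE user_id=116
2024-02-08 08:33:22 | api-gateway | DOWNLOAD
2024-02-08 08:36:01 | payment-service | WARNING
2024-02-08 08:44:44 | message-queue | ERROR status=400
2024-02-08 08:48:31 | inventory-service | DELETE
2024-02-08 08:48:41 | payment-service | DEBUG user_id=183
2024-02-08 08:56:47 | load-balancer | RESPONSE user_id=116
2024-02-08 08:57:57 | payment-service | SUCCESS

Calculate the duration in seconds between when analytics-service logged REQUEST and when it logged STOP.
1215

To find the time between events:

1. Locate the first REQUEST event for analytics-service: 2024-02-08 08:01:38
2. Locate the first STOP event for analytics-service: 2024-02-08 08:21:53
3. Calculate the difference: 2024-02-08 08:21:53 - 2024-02-08 08:01:38 = 1215 seconds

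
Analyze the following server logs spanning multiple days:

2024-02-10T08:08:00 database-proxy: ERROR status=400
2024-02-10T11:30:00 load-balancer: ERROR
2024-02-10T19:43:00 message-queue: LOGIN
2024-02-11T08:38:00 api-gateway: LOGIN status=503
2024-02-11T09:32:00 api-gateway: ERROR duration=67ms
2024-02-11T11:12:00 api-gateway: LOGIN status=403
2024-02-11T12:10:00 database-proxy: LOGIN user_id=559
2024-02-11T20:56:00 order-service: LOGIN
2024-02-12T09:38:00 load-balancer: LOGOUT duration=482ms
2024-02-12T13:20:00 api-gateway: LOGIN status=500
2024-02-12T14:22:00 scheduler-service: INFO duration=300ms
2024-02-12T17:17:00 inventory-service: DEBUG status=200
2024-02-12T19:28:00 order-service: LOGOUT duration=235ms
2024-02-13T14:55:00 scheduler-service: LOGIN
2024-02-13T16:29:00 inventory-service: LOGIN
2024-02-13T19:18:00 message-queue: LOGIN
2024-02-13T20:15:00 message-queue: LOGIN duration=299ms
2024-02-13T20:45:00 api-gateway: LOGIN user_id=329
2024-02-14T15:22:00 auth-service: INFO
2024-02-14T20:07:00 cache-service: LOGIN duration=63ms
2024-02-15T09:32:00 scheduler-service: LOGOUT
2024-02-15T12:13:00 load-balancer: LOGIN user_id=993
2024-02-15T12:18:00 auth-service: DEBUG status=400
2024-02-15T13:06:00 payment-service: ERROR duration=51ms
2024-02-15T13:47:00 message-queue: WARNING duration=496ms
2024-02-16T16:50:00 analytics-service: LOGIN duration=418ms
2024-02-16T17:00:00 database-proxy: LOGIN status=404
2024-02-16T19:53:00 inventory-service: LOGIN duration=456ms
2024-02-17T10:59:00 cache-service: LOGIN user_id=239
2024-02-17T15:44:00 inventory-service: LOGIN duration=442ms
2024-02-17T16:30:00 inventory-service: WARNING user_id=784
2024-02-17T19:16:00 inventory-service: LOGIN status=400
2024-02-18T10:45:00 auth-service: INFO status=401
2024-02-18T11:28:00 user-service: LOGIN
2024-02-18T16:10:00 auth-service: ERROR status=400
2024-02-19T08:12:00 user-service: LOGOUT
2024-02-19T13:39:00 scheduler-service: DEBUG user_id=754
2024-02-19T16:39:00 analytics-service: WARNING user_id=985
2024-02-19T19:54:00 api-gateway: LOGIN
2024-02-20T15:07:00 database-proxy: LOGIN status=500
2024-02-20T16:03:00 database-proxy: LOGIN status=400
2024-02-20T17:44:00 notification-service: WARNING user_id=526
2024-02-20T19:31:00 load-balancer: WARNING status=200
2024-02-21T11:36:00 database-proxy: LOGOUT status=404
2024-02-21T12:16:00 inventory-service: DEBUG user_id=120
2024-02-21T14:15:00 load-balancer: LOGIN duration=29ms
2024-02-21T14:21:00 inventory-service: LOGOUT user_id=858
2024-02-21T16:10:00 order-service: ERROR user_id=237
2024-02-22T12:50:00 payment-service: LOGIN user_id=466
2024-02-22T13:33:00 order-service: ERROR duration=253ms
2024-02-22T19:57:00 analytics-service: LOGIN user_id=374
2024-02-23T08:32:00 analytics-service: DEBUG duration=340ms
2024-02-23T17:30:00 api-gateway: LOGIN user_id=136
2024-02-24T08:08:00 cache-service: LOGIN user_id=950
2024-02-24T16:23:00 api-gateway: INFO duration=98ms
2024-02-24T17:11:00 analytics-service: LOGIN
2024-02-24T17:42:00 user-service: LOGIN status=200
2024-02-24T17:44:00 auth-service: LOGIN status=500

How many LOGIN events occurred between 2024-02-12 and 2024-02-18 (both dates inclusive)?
15

To filter by date range:

1. Date range: 2024-02-12 through 2024-02-18, both dates inclusive
2. Filter for LOGIN events whose date falls in this range
3. Count matching events: 15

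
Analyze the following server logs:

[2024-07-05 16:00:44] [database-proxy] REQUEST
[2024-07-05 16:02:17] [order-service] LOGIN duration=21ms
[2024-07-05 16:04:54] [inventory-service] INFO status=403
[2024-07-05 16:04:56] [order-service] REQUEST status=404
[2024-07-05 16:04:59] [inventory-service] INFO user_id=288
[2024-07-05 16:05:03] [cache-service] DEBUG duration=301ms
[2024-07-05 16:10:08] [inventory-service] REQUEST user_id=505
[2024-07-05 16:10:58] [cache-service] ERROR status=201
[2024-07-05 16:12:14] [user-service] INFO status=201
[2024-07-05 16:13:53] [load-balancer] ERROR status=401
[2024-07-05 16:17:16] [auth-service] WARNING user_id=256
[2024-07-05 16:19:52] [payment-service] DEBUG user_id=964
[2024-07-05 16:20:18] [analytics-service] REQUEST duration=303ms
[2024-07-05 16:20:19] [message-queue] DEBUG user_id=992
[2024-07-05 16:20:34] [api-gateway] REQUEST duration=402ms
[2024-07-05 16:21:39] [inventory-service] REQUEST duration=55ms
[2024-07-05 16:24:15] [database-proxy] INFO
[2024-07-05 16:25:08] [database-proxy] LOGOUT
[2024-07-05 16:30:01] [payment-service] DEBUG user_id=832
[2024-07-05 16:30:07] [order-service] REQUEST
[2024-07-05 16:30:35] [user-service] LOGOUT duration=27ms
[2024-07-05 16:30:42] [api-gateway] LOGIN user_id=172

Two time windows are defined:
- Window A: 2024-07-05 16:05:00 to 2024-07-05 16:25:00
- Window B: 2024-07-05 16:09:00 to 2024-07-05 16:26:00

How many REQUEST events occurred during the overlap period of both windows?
4

To find overlap events:

1. Window A: 2024-07-05 16:05:00 to 2024-07-05 16:25:00
2. Window B: 2024-07-05 16:09:00 to 2024-07-05 16:26:00
3. Overlap period: 2024-07-05 16:09:00 to 2024-07-05 16:25:00
4. Count REQUEST events in overlap: 4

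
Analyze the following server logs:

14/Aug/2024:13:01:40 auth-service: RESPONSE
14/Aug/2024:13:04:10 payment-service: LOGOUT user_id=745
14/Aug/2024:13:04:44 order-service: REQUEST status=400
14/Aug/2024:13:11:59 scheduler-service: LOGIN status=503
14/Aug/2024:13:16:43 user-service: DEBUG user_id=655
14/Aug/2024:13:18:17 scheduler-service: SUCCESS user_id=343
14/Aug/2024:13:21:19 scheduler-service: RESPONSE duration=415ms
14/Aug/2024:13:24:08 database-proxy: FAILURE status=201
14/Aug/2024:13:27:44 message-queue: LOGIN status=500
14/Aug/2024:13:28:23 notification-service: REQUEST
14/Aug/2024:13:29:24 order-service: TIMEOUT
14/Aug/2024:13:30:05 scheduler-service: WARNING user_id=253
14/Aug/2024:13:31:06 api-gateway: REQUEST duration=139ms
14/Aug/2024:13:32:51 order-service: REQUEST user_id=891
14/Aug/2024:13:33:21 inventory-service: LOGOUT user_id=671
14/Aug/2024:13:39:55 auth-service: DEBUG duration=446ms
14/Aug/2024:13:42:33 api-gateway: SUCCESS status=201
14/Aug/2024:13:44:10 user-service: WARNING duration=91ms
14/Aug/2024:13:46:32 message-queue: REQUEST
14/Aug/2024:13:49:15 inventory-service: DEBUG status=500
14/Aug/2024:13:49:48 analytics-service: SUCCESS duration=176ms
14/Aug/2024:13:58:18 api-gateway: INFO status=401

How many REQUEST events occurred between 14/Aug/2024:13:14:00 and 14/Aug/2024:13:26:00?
0

To count events in the time window:

1. Window boundaries: 14/Aug/2024:13:14:00 to 14/Aug/2024:13:26:00
2. Filter for REQUEST events within this window
3. Count matching events: 0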